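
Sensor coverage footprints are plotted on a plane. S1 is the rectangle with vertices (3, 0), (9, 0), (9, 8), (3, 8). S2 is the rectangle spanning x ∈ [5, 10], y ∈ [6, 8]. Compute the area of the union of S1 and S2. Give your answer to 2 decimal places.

50.00

By inclusion–exclusion:
Individual areas: |S1| = 48, |S2| = 10.
|S1∩S2|: x∈[5,9], y∈[6,8] → 4·2 = 8.
|S1 ∪ S2| = 58 − 8 = 50.00.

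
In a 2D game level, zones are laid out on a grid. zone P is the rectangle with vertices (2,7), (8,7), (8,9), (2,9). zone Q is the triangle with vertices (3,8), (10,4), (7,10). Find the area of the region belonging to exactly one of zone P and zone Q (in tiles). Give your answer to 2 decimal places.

|zone P| = 12, |zone Q| = 15, |zone P∩zone Q| = 7.875.
|zone P △ zone Q| = |zone P| + |zone Q| − 2·|zone P∩zone Q| = 12 + 15 − 15.75 = 11.25.

11.25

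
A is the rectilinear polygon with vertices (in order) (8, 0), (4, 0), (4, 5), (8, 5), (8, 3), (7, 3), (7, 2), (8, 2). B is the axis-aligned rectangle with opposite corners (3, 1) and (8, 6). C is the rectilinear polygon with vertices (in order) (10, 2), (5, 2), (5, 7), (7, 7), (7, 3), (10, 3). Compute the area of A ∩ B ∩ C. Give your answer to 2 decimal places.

6.00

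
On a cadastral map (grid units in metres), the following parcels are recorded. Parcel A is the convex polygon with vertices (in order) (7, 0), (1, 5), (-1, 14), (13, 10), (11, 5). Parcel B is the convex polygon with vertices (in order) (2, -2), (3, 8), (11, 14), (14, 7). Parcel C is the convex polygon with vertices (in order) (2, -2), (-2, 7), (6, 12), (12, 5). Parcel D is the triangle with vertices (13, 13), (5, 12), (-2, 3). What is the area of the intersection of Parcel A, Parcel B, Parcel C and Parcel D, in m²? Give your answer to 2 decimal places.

The intersection is the polygon with vertices (6.913,10.935), (8,9.667), (2.821,6.214), (3,8).
By the shoelace formula its area is 8.39.

8.39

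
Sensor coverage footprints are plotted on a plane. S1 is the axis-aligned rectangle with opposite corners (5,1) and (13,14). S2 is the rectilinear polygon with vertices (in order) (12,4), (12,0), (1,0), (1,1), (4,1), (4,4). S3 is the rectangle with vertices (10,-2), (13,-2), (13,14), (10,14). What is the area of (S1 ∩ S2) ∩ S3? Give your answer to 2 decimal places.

6.00

The region (S1 ∩ S2) ∩ S3 is the polygon with vertices (12,4), (12,1), (10,1), (10,4).
By the shoelace formula its area is 6.00.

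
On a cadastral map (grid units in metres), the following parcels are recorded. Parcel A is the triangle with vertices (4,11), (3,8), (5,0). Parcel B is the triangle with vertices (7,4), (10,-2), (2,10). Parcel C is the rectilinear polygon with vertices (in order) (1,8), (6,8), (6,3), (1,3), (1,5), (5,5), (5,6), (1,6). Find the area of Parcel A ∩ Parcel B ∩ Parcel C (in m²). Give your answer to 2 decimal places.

0.52

The intersection is the polygon with vertices (4.347,7.184), (4.421,6.368), (3.333,8), (3.667,8).
By the shoelace formula its area is 0.52.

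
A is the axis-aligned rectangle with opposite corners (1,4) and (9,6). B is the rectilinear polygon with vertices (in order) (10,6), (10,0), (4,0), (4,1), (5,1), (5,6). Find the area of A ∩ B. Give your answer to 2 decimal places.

The intersection is the polygon with vertices (9,4), (5,4), (5,6), (9,6).
By the shoelace formula its area is 8.00.

8.00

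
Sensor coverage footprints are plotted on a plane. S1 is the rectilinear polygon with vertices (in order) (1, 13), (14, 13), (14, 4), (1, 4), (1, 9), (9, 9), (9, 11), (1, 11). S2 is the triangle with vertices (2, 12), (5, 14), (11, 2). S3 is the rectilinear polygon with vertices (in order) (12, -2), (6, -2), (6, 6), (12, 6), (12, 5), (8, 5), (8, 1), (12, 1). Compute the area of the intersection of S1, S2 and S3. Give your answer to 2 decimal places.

1.40

The intersection is the polygon with vertices (7.4,6), (9,6), (9.5,5), (8.3,5).
By the shoelace formula its area is 1.40.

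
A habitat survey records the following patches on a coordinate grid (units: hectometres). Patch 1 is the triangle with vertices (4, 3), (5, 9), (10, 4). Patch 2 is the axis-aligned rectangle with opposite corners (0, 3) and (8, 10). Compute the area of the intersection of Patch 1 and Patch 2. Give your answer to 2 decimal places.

The intersection is the polygon with vertices (5,9), (8,6), (8,3.667), (4,3).
By the shoelace formula its area is 15.17.

15.17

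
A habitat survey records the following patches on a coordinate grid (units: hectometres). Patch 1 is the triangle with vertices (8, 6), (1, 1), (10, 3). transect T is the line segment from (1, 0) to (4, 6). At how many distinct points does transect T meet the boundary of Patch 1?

2

The segment meets the boundary at (1.778,1.556), (1.562,1.125).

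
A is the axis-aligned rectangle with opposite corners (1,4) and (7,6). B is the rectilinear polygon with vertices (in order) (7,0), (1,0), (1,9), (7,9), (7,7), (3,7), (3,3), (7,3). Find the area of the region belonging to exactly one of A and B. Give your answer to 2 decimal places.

|A| = 12, |B| = 38, |A∩B| = 4.
|A △ B| = |A| + |B| − 2·|A∩B| = 12 + 38 − 8 = 42.00.

42.00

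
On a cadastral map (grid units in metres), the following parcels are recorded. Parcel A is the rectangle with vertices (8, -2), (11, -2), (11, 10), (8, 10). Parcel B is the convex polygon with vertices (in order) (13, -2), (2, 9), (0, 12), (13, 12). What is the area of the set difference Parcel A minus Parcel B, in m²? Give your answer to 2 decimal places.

10.50

|Parcel A| = 36, |Parcel A∩Parcel B| = 25.5.
|Parcel A ∖ Parcel B| = |Parcel A| − |Parcel A∩Parcel B| = 36 − 25.5 = 10.50.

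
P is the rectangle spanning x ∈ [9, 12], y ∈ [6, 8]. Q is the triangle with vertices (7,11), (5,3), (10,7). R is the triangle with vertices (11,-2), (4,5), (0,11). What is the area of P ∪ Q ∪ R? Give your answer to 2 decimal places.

27.47

By inclusion–exclusion:
Individual areas: |P| = 6, |Q| = 16, |R| = 7.
|P∩Q| = 1.025.
|P∩R| = 0.
|Q∩R| = 0.5034.
|P∩Q∩R| = 0.
|P ∪ Q ∪ R| = 29 − 1.5284 + 0 = 27.47.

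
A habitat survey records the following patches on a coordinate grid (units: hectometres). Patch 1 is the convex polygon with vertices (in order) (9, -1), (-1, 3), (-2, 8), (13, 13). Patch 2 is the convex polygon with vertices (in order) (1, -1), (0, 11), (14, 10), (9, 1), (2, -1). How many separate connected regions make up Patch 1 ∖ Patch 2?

3

Patch 1 ∖ Patch 2 splits into 3 disjoint pieces (area 4.0931, area 11.1873, area 9.3938).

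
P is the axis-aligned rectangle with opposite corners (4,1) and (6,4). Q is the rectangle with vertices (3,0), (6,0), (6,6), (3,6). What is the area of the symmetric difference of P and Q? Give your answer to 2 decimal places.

|P∩Q|: x∈[4,6], y∈[1,4] → 2·3 = 6.
|P △ Q| = |P| + |Q| − 2·|P∩Q| = 6 + 18 − 12 = 12.00.

12.00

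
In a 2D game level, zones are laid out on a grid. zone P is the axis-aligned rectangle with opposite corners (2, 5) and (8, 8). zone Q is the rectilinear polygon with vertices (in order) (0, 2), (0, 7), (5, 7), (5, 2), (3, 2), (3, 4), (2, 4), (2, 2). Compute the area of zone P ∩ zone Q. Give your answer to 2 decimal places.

6.00

The intersection is the polygon with vertices (2,5), (2,7), (5,7), (5,5).
By the shoelace formula its area is 6.00.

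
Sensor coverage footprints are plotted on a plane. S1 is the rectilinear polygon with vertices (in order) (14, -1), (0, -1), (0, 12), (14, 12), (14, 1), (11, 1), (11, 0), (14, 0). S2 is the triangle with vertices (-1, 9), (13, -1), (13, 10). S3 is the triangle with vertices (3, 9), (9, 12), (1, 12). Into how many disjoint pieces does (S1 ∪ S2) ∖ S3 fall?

1

(S1 ∪ S2) ∖ S3 is a single connected region.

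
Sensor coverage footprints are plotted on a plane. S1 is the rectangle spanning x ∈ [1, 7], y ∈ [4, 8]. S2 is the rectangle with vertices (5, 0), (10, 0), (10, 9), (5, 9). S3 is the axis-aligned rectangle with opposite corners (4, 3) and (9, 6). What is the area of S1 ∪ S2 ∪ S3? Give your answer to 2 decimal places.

62.00

By inclusion–exclusion:
Individual areas: |S1| = 24, |S2| = 45, |S3| = 15.
|S1∩S2|: x∈[5,7], y∈[4,8] → 2·4 = 8.
|S1∩S3|: x∈[4,7], y∈[4,6] → 3·2 = 6.
|S2∩S3|: x∈[5,9], y∈[3,6] → 4·3 = 12.
|S1∩S2∩S3| = 4.
|S1 ∪ S2 ∪ S3| = 84 − 26 + 4 = 62.00.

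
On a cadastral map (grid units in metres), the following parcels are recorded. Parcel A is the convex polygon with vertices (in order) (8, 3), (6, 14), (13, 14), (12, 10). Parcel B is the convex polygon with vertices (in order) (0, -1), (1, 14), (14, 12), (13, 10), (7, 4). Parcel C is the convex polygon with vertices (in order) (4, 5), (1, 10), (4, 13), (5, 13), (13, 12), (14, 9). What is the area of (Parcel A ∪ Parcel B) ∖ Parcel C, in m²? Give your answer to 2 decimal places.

|Parcel A ∪ Parcel B| = 123.6626.
|(Parcel A ∪ Parcel B) ∩ Parcel C| = 62.5667.
|(Parcel A ∪ Parcel B) ∖ Parcel C| = 123.6626 − 62.5667 = 61.10.

61.10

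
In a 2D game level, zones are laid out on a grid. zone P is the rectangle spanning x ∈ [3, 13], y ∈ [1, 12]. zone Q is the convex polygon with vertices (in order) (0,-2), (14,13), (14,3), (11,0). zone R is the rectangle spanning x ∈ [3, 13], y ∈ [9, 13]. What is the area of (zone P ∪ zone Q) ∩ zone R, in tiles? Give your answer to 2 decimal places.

30.00

The region (zone P ∪ zone Q) ∩ zone R is the polygon with vertices (3,12), (13,12), (13,11.929), (13,9), (3,9).
By the shoelace formula its area is 30.00.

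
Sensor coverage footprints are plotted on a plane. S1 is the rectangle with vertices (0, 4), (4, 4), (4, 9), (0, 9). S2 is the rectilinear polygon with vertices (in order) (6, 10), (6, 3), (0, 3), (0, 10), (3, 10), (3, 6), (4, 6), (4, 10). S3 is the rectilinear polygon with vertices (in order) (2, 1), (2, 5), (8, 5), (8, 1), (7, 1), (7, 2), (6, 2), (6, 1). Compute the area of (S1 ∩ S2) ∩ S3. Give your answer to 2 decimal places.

2.00

The region (S1 ∩ S2) ∩ S3 is the polygon with vertices (2,4), (2,5), (4,5), (4,4).
By the shoelace formula its area is 2.00.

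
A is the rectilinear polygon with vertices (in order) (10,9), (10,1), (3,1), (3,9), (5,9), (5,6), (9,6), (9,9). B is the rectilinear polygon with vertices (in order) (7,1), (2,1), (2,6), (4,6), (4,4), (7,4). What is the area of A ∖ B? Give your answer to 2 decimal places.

30.00

|A| = 44, |A∩B| = 14.
|A ∖ B| = |A| − |A∩B| = 44 − 14 = 30.00.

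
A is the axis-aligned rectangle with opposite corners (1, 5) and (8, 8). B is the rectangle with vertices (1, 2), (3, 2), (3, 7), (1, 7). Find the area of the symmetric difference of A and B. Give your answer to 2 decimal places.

|A∩B|: x∈[1,3], y∈[5,7] → 2·2 = 4.
|A △ B| = |A| + |B| − 2·|A∩B| = 21 + 10 − 8 = 23.00.

23.00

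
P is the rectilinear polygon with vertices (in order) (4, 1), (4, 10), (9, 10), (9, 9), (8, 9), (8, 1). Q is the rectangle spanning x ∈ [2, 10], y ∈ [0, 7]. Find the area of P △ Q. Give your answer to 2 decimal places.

45.00

|P| = 37, |Q| = 56, |P∩Q| = 24.
|P △ Q| = |P| + |Q| − 2·|P∩Q| = 37 + 56 − 48 = 45.00.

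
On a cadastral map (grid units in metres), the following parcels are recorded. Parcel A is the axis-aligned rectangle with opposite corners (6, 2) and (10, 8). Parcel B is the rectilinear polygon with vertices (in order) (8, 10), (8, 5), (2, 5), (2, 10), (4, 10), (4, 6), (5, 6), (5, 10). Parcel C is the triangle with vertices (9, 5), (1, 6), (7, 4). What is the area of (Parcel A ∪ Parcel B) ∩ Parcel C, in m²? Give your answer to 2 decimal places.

4.23

The region (Parcel A ∪ Parcel B) ∩ Parcel C is the polygon with vertices (6,5), (4,5), (2,5.667), (2,5.875), (9,5), (7,4), (6,4.333).
By the shoelace formula its area is 4.23.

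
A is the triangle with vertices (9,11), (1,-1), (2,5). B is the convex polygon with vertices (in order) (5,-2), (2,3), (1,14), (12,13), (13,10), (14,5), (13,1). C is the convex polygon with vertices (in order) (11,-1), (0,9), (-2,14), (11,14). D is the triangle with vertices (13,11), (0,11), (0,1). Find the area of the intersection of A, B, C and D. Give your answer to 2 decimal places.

7.83

The intersection is the polygon with vertices (4.79,4.684), (4.767,4.667), (3.235,6.059), (9,11).
By the shoelace formula its area is 7.83.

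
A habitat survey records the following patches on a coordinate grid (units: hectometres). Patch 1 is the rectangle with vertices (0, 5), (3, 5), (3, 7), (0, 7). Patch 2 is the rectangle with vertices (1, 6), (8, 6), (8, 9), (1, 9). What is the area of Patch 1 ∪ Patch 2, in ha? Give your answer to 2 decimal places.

25.00

By inclusion–exclusion:
Individual areas: |Patch 1| = 6, |Patch 2| = 21.
|Patch 1∩Patch 2|: x∈[1,3], y∈[6,7] → 2·1 = 2.
|Patch 1 ∪ Patch 2| = 27 − 2 = 25.00.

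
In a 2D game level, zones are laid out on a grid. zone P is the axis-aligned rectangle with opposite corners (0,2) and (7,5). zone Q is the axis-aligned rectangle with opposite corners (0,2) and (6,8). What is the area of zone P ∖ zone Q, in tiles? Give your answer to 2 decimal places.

|zone P∩zone Q|: x∈[0,6], y∈[2,5] → 6·3 = 18.
|zone P| = 21.
|zone P ∖ zone Q| = |zone P| − |zone P∩zone Q| = 21 − 18 = 3.00.

3.00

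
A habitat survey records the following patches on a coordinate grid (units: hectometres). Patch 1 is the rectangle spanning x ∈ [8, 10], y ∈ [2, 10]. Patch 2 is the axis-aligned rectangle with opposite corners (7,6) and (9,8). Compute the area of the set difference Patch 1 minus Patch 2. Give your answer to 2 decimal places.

|Patch 1∩Patch 2|: x∈[8,9], y∈[6,8] → 1·2 = 2.
|Patch 1| = 16.
|Patch 1 ∖ Patch 2| = |Patch 1| − |Patch 1∩Patch 2| = 16 − 2 = 14.00.

14.00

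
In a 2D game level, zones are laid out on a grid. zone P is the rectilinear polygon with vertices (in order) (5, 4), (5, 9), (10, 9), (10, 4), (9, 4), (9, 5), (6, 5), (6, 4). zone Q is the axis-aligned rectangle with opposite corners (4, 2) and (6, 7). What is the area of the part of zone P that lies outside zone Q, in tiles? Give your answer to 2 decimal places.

19.00

|zone P| = 22, |zone P∩zone Q| = 3.
|zone P ∖ zone Q| = |zone P| − |zone P∩zone Q| = 22 − 3 = 19.00.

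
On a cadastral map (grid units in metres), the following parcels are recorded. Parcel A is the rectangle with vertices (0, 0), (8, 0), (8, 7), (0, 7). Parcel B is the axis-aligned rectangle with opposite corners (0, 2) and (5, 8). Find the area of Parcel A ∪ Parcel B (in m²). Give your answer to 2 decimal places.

By inclusion–exclusion:
Individual areas: |Parcel A| = 56, |Parcel B| = 30.
|Parcel A∩Parcel B|: x∈[0,5], y∈[2,7] → 5·5 = 25.
|Parcel A ∪ Parcel B| = 86 − 25 = 61.00.

61.00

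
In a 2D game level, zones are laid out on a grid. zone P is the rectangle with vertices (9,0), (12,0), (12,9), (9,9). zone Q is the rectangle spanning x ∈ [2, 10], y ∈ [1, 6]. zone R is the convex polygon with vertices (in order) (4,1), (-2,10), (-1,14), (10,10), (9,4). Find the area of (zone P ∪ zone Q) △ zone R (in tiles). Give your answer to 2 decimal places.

|zone P ∪ zone Q| = 62.
|(zone P ∪ zone Q) ∩ zone R| = 26.5833.
|(zone P ∪ zone Q) △ zone R| = 62 + 91.5 − 53.1667 = 100.33.

100.33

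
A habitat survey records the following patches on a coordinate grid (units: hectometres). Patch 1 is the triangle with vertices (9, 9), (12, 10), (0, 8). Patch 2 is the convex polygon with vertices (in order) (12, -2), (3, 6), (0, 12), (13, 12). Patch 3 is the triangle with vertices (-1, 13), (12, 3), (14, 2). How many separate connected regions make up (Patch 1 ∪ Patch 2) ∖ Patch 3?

(Patch 1 ∪ Patch 2) ∖ Patch 3 splits into 2 disjoint pieces (area 47.3092, area 55.6343).

2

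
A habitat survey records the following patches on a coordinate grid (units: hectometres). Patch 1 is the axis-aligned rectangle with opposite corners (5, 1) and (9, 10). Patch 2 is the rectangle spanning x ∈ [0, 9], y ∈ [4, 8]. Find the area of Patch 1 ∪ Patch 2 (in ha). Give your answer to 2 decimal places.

56.00

By inclusion–exclusion:
Individual areas: |Patch 1| = 36, |Patch 2| = 36.
|Patch 1∩Patch 2|: x∈[5,9], y∈[4,8] → 4·4 = 16.
|Patch 1 ∪ Patch 2| = 72 − 16 = 56.00.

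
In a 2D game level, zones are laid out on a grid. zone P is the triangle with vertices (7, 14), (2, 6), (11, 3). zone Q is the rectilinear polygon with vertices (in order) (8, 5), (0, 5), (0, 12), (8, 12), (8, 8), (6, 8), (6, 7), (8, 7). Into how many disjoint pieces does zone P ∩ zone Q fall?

1

zone P ∩ zone Q is a single connected region.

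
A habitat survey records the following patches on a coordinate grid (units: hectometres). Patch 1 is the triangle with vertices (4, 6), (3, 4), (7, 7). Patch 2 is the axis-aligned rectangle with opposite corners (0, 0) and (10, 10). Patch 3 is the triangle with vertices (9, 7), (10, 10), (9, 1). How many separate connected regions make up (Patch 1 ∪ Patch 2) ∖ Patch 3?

(Patch 1 ∪ Patch 2) ∖ Patch 3 is a single connected region.

1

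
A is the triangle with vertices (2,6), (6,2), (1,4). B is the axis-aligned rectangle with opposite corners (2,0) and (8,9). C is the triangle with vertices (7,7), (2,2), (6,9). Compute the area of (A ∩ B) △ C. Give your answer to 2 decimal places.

10.76

|A ∩ B| = 4.8.
|(A ∩ B) ∩ C| = 0.772.
|(A ∩ B) △ C| = 4.8 + 7.5 − 1.5439 = 10.76.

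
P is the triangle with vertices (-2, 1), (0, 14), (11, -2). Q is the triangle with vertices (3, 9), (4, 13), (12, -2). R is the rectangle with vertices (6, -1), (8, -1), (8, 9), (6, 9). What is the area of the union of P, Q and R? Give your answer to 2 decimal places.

By inclusion–exclusion:
Individual areas: |P| = 87.5, |Q| = 23.5, |R| = 20.
|P∩Q| = 0.8344.
|P∩R| = 9.5851.
|Q∩R| = 6.5111.
|P∩Q∩R| = 0.
|P ∪ Q ∪ R| = 131 − 16.9306 + 0 = 114.07.

114.07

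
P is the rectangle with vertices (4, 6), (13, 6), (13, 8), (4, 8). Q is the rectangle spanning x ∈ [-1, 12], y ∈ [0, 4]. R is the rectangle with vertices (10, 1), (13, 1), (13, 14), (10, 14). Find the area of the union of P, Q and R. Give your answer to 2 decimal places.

By inclusion–exclusion:
Individual areas: |P| = 18, |Q| = 52, |R| = 39.
|P∩Q| = 0 (no overlap).
|P∩R|: x∈[10,13], y∈[6,8] → 3·2 = 6.
|Q∩R|: x∈[10,12], y∈[1,4] → 2·3 = 6.
|P∩Q∩R| = 0.
|P ∪ Q ∪ R| = 109 − 12 + 0 = 97.00.

97.00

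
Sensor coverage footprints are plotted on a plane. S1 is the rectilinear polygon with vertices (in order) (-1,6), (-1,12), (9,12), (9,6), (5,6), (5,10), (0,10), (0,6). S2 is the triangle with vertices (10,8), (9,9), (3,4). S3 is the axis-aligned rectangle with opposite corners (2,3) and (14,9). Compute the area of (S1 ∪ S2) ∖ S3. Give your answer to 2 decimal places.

28.00

|S1 ∪ S2| = 41.8857.
|(S1 ∪ S2) ∩ S3| = 13.8857.
|(S1 ∪ S2) ∖ S3| = 41.8857 − 13.8857 = 28.00.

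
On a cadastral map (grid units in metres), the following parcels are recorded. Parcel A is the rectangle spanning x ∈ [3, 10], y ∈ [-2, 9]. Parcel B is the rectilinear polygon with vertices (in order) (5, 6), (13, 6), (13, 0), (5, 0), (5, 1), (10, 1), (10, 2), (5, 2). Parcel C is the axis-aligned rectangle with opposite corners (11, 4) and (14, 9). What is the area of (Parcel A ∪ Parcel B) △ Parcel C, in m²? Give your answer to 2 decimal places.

102.00

|Parcel A ∪ Parcel B| = 95.
|(Parcel A ∪ Parcel B) ∩ Parcel C| = 4.
|(Parcel A ∪ Parcel B) △ Parcel C| = 95 + 15 − 8 = 102.00.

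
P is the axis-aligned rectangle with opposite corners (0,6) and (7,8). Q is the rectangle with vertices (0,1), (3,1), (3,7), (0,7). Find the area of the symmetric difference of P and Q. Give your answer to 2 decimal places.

|P∩Q|: x∈[0,3], y∈[6,7] → 3·1 = 3.
|P △ Q| = |P| + |Q| − 2·|P∩Q| = 14 + 18 − 6 = 26.00.

26.00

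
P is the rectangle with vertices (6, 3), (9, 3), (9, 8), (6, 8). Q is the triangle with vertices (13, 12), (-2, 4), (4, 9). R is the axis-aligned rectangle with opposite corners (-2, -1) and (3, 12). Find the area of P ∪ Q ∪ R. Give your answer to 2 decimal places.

89.75

By inclusion–exclusion:
Individual areas: |P| = 15, |Q| = 13.5, |R| = 65.
|P∩Q| = 0.
|P∩R| = 0 (no overlap).
|Q∩R| = 3.75.
|P∩Q∩R| = 0.
|P ∪ Q ∪ R| = 93.5 − 3.75 + 0 = 89.75.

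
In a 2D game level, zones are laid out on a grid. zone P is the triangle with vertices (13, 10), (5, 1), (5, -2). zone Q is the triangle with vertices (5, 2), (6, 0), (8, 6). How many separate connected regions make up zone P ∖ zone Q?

1

zone P ∖ zone Q is a single connected region.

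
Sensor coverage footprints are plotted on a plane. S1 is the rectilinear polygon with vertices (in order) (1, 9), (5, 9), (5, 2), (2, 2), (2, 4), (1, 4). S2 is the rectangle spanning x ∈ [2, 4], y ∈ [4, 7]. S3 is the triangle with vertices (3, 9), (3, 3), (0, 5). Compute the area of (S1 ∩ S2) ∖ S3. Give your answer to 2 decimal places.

|S1 ∩ S2| = 6.
|(S1 ∩ S2) ∩ S3| = 3.
|(S1 ∩ S2) ∖ S3| = 6 − 3 = 3.00.

3.00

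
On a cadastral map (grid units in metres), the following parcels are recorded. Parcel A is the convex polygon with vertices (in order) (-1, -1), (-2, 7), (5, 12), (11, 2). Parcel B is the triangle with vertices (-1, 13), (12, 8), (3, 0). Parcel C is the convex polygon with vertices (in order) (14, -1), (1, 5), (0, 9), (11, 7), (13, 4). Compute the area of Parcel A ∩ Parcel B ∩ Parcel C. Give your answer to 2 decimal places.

The intersection is the polygon with vertices (9,5.333), (6.019,2.683), (1.538,4.752), (0.333,8.667), (0.638,8.884), (7.633,7.612).
By the shoelace formula its area is 32.53.

32.53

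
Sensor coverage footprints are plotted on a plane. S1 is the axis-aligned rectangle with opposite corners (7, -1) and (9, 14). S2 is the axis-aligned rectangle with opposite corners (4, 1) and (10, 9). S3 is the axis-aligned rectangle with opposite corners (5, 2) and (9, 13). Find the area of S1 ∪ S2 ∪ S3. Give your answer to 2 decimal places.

By inclusion–exclusion:
Individual areas: |S1| = 30, |S2| = 48, |S3| = 44.
|S1∩S2|: x∈[7,9], y∈[1,9] → 2·8 = 16.
|S1∩S3|: x∈[7,9], y∈[2,13] → 2·11 = 22.
|S2∩S3|: x∈[5,9], y∈[2,9] → 4·7 = 28.
|S1∩S2∩S3| = 14.
|S1 ∪ S2 ∪ S3| = 122 − 66 + 14 = 70.00.

70.00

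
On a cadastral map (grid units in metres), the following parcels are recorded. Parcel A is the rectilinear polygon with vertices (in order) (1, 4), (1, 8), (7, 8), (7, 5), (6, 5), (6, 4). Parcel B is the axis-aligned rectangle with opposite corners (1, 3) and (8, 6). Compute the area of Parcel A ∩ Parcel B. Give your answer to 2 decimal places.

11.00

The intersection is the polygon with vertices (1,6), (7,6), (7,5), (6,5), (6,4), (1,4).
By the shoelace formula its area is 11.00.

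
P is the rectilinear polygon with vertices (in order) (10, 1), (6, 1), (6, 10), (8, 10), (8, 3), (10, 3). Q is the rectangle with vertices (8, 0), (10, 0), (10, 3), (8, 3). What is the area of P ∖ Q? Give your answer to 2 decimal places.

18.00

|P| = 22, |P∩Q| = 4.
|P ∖ Q| = |P| − |P∩Q| = 22 − 4 = 18.00.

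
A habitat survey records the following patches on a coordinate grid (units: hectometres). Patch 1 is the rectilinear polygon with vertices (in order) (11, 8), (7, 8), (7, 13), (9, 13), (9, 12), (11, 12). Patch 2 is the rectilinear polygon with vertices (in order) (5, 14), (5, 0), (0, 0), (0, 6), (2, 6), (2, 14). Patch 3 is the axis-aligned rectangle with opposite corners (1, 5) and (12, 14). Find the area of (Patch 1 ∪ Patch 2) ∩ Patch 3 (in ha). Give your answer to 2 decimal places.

46.00

|Patch 1 ∪ Patch 2| = 72.
|(Patch 1 ∪ Patch 2) ∩ Patch 3| = 46.00.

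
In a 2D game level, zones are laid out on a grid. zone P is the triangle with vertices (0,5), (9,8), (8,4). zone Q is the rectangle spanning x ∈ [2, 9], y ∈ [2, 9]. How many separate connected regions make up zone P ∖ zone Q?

zone P ∖ zone Q is a single connected region.

1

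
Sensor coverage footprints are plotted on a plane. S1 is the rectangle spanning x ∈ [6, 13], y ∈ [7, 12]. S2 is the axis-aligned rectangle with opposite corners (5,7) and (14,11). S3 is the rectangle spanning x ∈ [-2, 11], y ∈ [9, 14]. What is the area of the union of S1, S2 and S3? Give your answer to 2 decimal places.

91.00

By inclusion–exclusion:
Individual areas: |S1| = 35, |S2| = 36, |S3| = 65.
|S1∩S2|: x∈[6,13], y∈[7,11] → 7·4 = 28.
|S1∩S3|: x∈[6,11], y∈[9,12] → 5·3 = 15.
|S2∩S3|: x∈[5,11], y∈[9,11] → 6·2 = 12.
|S1∩S2∩S3| = 10.
|S1 ∪ S2 ∪ S3| = 136 − 55 + 10 = 91.00.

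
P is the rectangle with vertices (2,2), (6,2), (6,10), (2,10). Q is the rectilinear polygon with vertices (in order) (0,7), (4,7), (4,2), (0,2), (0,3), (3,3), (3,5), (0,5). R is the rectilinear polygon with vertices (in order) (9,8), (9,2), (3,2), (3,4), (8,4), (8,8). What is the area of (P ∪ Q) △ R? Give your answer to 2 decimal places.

|P ∪ Q| = 38.
|(P ∪ Q) ∩ R| = 6.
|(P ∪ Q) △ R| = 38 + 16 − 12 = 42.00.

42.00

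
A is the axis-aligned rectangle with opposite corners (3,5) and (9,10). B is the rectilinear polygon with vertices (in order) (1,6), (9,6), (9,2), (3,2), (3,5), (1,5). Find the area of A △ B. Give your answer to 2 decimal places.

|A| = 30, |B| = 26, |A∩B| = 6.
|A △ B| = |A| + |B| − 2·|A∩B| = 30 + 26 − 12 = 44.00.

44.00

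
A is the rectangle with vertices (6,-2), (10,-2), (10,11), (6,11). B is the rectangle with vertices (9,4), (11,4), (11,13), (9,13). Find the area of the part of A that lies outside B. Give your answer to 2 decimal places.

|A∩B|: x∈[9,10], y∈[4,11] → 1·7 = 7.
|A| = 52.
|A ∖ B| = |A| − |A∩B| = 52 − 7 = 45.00.

45.00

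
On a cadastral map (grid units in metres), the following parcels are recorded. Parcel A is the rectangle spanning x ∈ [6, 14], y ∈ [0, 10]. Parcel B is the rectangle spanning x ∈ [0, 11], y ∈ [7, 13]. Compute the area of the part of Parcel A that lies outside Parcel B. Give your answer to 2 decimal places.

|Parcel A∩Parcel B|: x∈[6,11], y∈[7,10] → 5·3 = 15.
|Parcel A| = 80.
|Parcel A ∖ Parcel B| = |Parcel A| − |Parcel A∩Parcel B| = 80 − 15 = 65.00.

65.00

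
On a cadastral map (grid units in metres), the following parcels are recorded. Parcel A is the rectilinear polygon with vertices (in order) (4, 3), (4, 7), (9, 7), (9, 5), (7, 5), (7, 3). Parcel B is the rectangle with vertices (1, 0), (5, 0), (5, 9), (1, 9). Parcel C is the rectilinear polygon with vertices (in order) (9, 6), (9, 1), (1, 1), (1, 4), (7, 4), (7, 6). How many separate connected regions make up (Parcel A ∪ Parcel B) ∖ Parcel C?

(Parcel A ∪ Parcel B) ∖ Parcel C splits into 2 disjoint pieces (area 28, area 4).

2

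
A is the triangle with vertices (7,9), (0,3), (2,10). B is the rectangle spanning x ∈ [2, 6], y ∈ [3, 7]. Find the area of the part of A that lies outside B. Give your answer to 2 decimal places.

|A| = 18.5, |A∩B| = 3.0476.
|A ∖ B| = |A| − |A∩B| = 18.5 − 3.0476 = 15.45.

15.45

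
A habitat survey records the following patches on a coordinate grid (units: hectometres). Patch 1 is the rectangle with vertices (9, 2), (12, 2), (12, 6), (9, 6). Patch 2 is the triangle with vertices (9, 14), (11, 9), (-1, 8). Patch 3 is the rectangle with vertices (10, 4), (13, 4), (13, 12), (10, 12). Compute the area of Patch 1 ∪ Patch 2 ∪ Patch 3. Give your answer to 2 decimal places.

61.71

By inclusion–exclusion:
Individual areas: |Patch 1| = 12, |Patch 2| = 31, |Patch 3| = 24.
|Patch 1∩Patch 2| = 0.
|Patch 1∩Patch 3|: x∈[10,12], y∈[4,6] → 2·2 = 4.
|Patch 2∩Patch 3| = 1.2917.
|Patch 1∩Patch 2∩Patch 3| = 0.
|Patch 1 ∪ Patch 2 ∪ Patch 3| = 67 − 5.2917 + 0 = 61.71.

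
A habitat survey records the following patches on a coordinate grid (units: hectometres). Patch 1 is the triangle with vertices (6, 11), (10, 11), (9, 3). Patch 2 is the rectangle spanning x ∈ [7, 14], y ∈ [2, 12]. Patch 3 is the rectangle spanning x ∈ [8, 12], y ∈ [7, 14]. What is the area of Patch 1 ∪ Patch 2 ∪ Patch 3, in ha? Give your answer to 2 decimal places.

79.33

By inclusion–exclusion:
Individual areas: |Patch 1| = 16, |Patch 2| = 70, |Patch 3| = 28.
|Patch 1∩Patch 2| = 14.6667.
|Patch 1∩Patch 3| = 7.
|Patch 2∩Patch 3|: x∈[8,12], y∈[7,12] → 4·5 = 20.
|Patch 1∩Patch 2∩Patch 3| = 7.
|Patch 1 ∪ Patch 2 ∪ Patch 3| = 114 − 41.6667 + 7 = 79.33.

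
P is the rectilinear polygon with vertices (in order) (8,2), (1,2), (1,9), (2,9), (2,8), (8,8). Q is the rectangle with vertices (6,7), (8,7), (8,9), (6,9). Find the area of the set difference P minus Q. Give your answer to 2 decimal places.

|P| = 43, |P∩Q| = 2.
|P ∖ Q| = |P| − |P∩Q| = 43 − 2 = 41.00.

41.00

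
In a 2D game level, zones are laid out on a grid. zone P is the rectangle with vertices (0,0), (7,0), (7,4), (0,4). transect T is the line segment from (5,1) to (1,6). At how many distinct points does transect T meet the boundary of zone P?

The segment meets the boundary at (2.6,4).

1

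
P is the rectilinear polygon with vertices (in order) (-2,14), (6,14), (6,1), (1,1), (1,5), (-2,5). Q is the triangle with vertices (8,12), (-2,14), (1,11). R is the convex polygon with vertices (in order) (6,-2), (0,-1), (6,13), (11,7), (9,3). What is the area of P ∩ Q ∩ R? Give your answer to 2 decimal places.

0.31

The intersection is the polygon with vertices (5.413,11.63), (5.763,12.447), (6,12.4), (6,11.714).
By the shoelace formula its area is 0.31.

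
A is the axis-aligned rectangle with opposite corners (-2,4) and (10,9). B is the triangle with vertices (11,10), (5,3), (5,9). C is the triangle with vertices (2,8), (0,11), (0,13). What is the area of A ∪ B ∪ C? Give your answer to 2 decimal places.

64.88

By inclusion–exclusion:
Individual areas: |A| = 60, |B| = 18, |C| = 2.
|A∩B| = 14.9881.
|A∩C| = 0.1333.
|B∩C| = 0.
|A∩B∩C| = 0.
|A ∪ B ∪ C| = 80 − 15.1214 + 0 = 64.88.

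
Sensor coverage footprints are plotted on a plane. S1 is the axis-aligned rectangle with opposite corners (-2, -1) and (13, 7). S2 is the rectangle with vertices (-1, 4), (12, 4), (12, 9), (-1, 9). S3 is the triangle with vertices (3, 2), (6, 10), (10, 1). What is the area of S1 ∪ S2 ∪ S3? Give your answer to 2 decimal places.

By inclusion–exclusion:
Individual areas: |S1| = 120, |S2| = 65, |S3| = 29.5.
|S1∩S2|: x∈[-1,12], y∈[4,7] → 13·3 = 39.
|S1∩S3| = 25.8125.
|S2∩S3| = 14.3403.
|S1∩S2∩S3| = 11.0625.
|S1 ∪ S2 ∪ S3| = 214.5 − 79.1528 + 11.0625 = 146.41.

146.41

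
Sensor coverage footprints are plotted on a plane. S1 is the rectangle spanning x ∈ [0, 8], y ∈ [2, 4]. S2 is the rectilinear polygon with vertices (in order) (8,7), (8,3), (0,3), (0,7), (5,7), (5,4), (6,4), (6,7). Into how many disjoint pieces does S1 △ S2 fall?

3

S1 △ S2 splits into 3 disjoint pieces (area 8, area 6, area 15).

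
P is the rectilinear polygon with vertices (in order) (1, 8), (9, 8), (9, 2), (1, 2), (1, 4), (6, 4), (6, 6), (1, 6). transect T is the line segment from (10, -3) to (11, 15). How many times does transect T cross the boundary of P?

0

The segment lies entirely outside P and never meets its boundary.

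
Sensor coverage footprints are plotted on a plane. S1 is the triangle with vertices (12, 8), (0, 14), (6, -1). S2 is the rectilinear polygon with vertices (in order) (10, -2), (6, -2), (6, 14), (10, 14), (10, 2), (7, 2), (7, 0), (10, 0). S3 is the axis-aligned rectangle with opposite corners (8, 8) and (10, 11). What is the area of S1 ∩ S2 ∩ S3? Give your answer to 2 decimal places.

The intersection is the polygon with vertices (10,8), (8,8), (8,10), (10,9).
By the shoelace formula its area is 3.00.

3.00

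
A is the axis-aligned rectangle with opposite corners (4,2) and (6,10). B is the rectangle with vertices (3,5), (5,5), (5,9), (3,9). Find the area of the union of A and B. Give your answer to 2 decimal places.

By inclusion–exclusion:
Individual areas: |A| = 16, |B| = 8.
|A∩B|: x∈[4,5], y∈[5,9] → 1·4 = 4.
|A ∪ B| = 24 − 4 = 20.00.

20.00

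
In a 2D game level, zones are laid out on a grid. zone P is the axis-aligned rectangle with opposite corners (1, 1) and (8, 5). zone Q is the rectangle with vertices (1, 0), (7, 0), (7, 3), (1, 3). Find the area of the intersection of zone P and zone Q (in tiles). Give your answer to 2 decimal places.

|zone P∩zone Q|: x∈[1,7], y∈[1,3] → 6·2 = 12.

12.00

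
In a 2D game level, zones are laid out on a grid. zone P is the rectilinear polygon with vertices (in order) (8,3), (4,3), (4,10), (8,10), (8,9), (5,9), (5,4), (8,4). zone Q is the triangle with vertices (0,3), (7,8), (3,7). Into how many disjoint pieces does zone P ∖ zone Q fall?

zone P ∖ zone Q splits into 2 disjoint pieces (area 6.2143, area 5.625).

2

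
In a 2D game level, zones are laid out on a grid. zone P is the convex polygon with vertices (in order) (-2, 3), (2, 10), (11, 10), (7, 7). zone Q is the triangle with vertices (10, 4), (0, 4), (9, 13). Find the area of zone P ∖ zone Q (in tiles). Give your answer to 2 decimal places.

|zone P| = 37, |zone P∩zone Q| = 18.9135.
|zone P ∖ zone Q| = |zone P| − |zone P∩zone Q| = 37 − 18.9135 = 18.09.

18.09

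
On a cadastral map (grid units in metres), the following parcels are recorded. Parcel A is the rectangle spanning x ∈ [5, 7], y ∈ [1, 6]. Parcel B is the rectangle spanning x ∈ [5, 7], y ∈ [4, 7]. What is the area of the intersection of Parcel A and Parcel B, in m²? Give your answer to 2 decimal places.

|Parcel A∩Parcel B|: x∈[5,7], y∈[4,6] → 2·2 = 4.

4.00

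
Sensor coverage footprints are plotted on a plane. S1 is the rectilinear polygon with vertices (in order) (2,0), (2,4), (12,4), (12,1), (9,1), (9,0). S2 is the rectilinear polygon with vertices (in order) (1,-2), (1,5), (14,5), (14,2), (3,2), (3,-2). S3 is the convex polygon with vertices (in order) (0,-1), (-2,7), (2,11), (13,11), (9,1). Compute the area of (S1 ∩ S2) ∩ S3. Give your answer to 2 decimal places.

17.60

The region (S1 ∩ S2) ∩ S3 is the polygon with vertices (10.2,4), (9.4,2), (3,2), (3,0), (2,0), (2,4).
By the shoelace formula its area is 17.60.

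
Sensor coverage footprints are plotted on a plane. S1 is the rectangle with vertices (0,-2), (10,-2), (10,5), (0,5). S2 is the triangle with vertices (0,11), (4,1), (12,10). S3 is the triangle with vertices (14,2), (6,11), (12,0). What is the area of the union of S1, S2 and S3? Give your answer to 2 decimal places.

131.06

By inclusion–exclusion:
Individual areas: |S1| = 70, |S2| = 58, |S3| = 17.
|S1∩S2| = 10.3111.
|S1∩S3| = 0.4848.
|S2∩S3| = 3.1472.
|S1∩S2∩S3| = 0.
|S1 ∪ S2 ∪ S3| = 145 − 13.9432 + 0 = 131.06.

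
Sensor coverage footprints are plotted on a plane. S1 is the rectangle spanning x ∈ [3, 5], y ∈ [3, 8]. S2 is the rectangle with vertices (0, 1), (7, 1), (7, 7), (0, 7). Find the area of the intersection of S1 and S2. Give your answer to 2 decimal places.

|S1∩S2|: x∈[3,5], y∈[3,7] → 2·4 = 8.

8.00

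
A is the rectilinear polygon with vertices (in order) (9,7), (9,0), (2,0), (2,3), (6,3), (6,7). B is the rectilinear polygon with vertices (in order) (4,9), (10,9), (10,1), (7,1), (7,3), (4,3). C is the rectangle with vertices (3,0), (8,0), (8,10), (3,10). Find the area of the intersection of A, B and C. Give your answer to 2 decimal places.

10.00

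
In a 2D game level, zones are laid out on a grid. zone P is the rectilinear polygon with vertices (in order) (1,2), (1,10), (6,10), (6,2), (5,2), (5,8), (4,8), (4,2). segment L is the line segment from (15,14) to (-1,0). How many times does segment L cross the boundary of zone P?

The segment meets the boundary at (1.286,2), (4,4.375), (5,5.25), (6,6.125).

4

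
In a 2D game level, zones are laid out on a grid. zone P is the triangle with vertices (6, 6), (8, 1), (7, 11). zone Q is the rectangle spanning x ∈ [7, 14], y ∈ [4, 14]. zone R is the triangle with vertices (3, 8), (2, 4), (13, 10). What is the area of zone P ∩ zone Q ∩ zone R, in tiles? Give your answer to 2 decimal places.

0.63

The intersection is the polygon with vertices (7,8.8), (7.216,8.843), (7.405,6.948), (7,6.727).
By the shoelace formula its area is 0.63.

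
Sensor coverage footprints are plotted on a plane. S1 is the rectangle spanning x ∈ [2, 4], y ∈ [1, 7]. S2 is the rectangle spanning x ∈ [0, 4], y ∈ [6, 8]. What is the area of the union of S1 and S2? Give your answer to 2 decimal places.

By inclusion–exclusion:
Individual areas: |S1| = 12, |S2| = 8.
|S1∩S2|: x∈[2,4], y∈[6,7] → 2·1 = 2.
|S1 ∪ S2| = 20 − 2 = 18.00.

18.00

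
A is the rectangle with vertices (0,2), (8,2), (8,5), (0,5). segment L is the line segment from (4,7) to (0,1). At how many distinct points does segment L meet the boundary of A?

2

The segment meets the boundary at (0.667,2), (2.667,5).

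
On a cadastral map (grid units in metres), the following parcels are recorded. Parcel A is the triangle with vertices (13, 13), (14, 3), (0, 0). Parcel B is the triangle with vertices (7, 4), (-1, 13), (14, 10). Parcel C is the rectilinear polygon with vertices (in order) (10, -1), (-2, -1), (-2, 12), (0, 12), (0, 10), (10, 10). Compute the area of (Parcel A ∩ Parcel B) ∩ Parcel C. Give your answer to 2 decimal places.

The region (Parcel A ∩ Parcel B) ∩ Parcel C is the polygon with vertices (7,4), (5.588,5.588), (10,10), (10,6.571).
By the shoelace formula its area is 11.76.

11.76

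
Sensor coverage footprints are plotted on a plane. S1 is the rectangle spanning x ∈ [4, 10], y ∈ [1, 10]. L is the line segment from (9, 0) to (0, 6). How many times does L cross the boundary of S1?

The segment meets the boundary at (4,3.333), (7.5,1).

2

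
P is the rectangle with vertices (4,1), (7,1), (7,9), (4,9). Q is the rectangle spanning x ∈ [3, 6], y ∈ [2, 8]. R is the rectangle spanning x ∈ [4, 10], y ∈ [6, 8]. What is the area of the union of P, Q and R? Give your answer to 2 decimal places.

36.00

By inclusion–exclusion:
Individual areas: |P| = 24, |Q| = 18, |R| = 12.
|P∩Q|: x∈[4,6], y∈[2,8] → 2·6 = 12.
|P∩R|: x∈[4,7], y∈[6,8] → 3·2 = 6.
|Q∩R|: x∈[4,6], y∈[6,8] → 2·2 = 4.
|P∩Q∩R| = 4.
|P ∪ Q ∪ R| = 54 − 22 + 4 = 36.00.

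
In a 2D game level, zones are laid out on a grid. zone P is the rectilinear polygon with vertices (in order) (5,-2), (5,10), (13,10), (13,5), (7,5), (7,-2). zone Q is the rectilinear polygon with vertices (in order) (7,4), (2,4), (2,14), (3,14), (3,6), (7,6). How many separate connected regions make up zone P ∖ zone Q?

2

zone P ∖ zone Q splits into 2 disjoint pieces (area 12, area 38).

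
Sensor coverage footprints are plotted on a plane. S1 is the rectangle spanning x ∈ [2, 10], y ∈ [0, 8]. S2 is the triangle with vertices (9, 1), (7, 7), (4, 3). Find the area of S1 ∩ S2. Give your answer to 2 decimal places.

13.00

The intersection is the polygon with vertices (4,3), (7,7), (9,1).
By the shoelace formula its area is 13.00.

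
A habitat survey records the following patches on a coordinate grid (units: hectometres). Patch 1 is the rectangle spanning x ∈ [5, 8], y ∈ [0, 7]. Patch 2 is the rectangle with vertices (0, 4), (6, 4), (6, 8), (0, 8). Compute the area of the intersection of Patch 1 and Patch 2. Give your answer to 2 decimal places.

3.00

|Patch 1∩Patch 2|: x∈[5,6], y∈[4,7] → 1·3 = 3.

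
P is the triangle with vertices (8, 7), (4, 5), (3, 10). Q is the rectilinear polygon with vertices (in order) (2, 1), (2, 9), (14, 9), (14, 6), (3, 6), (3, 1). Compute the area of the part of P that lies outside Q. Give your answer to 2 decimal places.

1.83

|P| = 11, |P∩Q| = 9.1667.
|P ∖ Q| = |P| − |P∩Q| = 11 − 9.1667 = 1.83.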